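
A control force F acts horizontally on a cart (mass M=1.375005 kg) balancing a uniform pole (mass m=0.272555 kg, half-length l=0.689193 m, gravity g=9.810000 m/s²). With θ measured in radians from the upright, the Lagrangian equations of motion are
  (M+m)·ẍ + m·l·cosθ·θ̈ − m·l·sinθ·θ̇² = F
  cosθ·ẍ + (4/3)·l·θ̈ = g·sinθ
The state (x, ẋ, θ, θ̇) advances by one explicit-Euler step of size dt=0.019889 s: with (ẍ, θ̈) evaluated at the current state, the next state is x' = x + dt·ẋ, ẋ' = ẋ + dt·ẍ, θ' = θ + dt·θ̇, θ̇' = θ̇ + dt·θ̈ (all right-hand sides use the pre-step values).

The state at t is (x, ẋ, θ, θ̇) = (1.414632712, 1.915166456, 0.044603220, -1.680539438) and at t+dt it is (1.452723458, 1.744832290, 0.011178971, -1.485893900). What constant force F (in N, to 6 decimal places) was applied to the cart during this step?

F = -12.297239 N

ẍ = (ẋ'−ẋ)/dt = (1.744832290−1.915166456)/0.019889 = -8.564240
θ̈ = (θ̇'−θ̇)/dt = (-1.485893900−-1.680539438)/0.019889 = 9.786592
sinθ=0.044588, cosθ=0.999005
F = (M+m)·ẍ + m·l·cosθ·θ̈ − m·l·sinθ·θ̇² = -14.110099 + 1.836515 − 0.023655 = -12.297239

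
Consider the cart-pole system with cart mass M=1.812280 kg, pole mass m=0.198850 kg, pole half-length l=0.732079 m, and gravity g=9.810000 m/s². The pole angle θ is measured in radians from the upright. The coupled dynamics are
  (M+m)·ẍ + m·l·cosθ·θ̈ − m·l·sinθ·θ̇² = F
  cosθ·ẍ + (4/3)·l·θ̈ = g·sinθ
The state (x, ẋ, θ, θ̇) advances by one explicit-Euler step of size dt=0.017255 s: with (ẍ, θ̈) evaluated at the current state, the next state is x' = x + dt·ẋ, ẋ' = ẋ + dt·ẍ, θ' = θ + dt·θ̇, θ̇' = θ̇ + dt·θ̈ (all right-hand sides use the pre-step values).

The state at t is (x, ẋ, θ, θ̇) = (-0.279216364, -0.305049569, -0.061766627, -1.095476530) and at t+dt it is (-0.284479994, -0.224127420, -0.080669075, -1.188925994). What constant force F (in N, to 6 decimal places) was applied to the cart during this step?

ẍ = (ẋ'−ẋ)/dt = (-0.224127420−-0.305049569)/0.017255 = 4.689780
θ̈ = (θ̇'−θ̇)/dt = (-1.188925994−-1.095476530)/0.017255 = -5.415790
sinθ=-0.061727, cosθ=0.998093
F = (M+m)·ẍ + m·l·cosθ·θ̈ − m·l·sinθ·θ̇² = 9.431757 + -0.786894 − -0.010784 = 8.655646

F = 8.655646 N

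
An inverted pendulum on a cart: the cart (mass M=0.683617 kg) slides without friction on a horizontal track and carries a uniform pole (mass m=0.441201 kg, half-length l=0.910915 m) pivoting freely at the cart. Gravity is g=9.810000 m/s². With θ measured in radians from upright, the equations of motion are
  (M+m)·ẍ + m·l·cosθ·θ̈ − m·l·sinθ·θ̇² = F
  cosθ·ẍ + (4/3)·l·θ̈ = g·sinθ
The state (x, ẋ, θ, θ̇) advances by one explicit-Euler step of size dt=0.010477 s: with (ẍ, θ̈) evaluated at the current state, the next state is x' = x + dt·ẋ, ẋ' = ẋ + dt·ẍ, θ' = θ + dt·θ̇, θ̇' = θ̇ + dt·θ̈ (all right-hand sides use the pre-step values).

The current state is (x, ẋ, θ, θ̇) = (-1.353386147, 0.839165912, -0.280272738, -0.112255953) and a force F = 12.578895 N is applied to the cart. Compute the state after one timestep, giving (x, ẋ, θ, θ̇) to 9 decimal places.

sinθ=-0.276617755, cosθ=0.960980030
temp = (F + m·l·θ̇²·sinθ)/(M+m) = (12.578895 + -0.001400919)/1.124818 = 11.181803706
θ̈ = (g·sinθ − cosθ·temp)/(l·(4/3 − m·cos²θ/(M+m))) = -15.215019280
ẍ = temp − m·l·θ̈·cosθ/(M+m) = 16.405993590
Euler: x'=-1.353386147+0.010477·0.839165912=-1.344594206, ẋ'=0.839165912+0.010477·16.405993590=1.011051507
       θ'=-0.280272738+0.010477·-0.112255953=-0.281448844, θ̇'=-0.112255953+0.010477·-15.215019280=-0.271663710

(-1.344594206, 1.011051507, -0.281448844, -0.271663710)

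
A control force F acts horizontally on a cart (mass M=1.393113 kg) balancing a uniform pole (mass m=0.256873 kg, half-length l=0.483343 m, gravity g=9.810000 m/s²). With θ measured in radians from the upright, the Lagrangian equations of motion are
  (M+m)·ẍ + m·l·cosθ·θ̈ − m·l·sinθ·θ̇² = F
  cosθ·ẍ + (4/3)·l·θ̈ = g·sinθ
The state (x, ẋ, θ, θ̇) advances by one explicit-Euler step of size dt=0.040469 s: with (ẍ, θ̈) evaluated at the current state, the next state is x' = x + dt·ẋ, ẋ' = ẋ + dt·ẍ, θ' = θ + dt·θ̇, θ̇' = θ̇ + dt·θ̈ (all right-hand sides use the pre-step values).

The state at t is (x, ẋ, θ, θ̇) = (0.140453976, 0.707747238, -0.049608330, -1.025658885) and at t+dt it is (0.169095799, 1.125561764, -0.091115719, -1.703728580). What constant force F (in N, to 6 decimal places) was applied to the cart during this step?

ẍ = (ẋ'−ẋ)/dt = (1.125561764−0.707747238)/0.040469 = 10.324311
θ̈ = (θ̇'−θ̇)/dt = (-1.703728580−-1.025658885)/0.040469 = -16.755287
sinθ=-0.049588, cosθ=0.998770
F = (M+m)·ẍ + m·l·cosθ·θ̈ − m·l·sinθ·θ̇² = 17.034968 + -2.077740 − -0.006477 = 14.963705

F = 14.963705 N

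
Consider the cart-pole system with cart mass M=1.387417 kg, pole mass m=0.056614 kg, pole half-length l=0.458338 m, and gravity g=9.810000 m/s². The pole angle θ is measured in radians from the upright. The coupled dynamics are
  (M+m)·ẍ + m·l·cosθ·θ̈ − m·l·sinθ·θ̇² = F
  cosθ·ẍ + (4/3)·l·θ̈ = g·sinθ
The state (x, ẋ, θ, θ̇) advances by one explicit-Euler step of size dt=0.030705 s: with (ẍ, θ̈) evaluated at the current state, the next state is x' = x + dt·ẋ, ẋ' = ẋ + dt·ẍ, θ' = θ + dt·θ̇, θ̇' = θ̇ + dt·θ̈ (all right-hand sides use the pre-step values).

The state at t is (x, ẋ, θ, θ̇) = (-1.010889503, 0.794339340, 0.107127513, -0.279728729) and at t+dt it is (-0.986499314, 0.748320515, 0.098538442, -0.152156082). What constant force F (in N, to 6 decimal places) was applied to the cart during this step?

ẍ = (ẋ'−ẋ)/dt = (0.748320515−0.794339340)/0.030705 = -1.498740
θ̈ = (θ̇'−θ̇)/dt = (-0.152156082−-0.279728729)/0.030705 = 4.154784
sinθ=0.106923, cosθ=0.994267
F = (M+m)·ẍ + m·l·cosθ·θ̈ − m·l·sinθ·θ̇² = -2.164228 + 0.107192 − 0.000217 = -2.057253

F = -2.057253 N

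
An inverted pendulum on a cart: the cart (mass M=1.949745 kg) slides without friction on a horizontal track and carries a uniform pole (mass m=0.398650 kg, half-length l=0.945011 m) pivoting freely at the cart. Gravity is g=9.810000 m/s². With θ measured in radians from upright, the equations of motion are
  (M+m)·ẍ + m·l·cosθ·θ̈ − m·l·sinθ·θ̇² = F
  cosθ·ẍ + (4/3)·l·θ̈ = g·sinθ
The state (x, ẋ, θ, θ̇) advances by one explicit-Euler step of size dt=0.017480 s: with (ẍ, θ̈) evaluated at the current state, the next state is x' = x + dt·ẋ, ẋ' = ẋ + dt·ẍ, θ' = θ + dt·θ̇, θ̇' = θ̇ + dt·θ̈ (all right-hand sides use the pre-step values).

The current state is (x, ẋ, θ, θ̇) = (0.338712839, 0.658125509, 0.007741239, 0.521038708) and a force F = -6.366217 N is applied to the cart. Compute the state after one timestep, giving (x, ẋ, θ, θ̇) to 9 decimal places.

(0.350216873, 0.603639744, 0.016848996, 0.565333095)

sinθ=0.007741162, cosθ=0.999970037
temp = (F + m·l·θ̇²·sinθ)/(M+m) = (-6.366217 + 0.000791726)/2.348395 = -2.710542849
θ̈ = (g·sinθ − cosθ·temp)/(l·(4/3 − m·cos²θ/(M+m))) = 2.534003840
ẍ = temp − m·l·θ̈·cosθ/(M+m) = -3.117034604
Euler: x'=0.338712839+0.017480·0.658125509=0.350216873, ẋ'=0.658125509+0.017480·-3.117034604=0.603639744
       θ'=0.007741239+0.017480·0.521038708=0.016848996, θ̇'=0.521038708+0.017480·2.534003840=0.565333095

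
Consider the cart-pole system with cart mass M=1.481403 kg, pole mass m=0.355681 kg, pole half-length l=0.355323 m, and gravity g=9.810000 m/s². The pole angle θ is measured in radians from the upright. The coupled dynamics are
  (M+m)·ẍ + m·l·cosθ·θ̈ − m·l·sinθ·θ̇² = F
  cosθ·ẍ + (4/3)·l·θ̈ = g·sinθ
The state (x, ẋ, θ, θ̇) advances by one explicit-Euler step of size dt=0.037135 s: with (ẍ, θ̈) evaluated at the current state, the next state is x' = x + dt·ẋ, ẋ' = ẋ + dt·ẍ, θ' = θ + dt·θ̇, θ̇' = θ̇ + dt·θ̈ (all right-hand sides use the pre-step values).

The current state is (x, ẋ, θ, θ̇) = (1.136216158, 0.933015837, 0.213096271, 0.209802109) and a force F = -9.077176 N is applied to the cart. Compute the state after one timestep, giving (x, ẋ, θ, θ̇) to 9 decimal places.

(1.170863701, 0.707309705, 0.220887272, 0.838056699)

sinθ=0.211487145, cosθ=0.977380779
temp = (F + m·l·θ̇²·sinθ)/(M+m) = (-9.077176 + 0.001176488)/1.837084 = -4.940437950
θ̈ = (g·sinθ − cosθ·temp)/(l·(4/3 − m·cos²θ/(M+m))) = 16.918125481
ẍ = temp − m·l·θ̈·cosθ/(M+m) = -6.077989294
Euler: x'=1.136216158+0.037135·0.933015837=1.170863701, ẋ'=0.933015837+0.037135·-6.077989294=0.707309705
       θ'=0.213096271+0.037135·0.209802109=0.220887272, θ̇'=0.209802109+0.037135·16.918125481=0.838056699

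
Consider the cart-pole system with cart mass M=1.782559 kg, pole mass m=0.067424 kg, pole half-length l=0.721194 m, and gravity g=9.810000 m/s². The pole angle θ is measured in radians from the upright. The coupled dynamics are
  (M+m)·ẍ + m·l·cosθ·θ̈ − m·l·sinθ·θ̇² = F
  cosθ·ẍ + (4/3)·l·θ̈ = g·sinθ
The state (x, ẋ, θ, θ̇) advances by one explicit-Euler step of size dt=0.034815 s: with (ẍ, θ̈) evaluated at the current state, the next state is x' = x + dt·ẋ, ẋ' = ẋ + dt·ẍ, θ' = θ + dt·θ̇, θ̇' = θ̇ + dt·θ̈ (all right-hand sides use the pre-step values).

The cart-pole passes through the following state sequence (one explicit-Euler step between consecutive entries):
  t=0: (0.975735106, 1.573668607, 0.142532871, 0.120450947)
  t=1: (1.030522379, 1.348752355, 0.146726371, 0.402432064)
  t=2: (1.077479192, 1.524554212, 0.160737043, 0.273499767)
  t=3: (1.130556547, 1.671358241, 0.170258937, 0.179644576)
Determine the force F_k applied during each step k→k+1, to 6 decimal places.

step 0→1:
  ẍ = (ẋ'−ẋ)/dt = (1.348752355−1.573668607)/0.034815 = -6.460326
  θ̈ = (θ̇'−θ̇)/dt = (0.402432064−0.120450947)/0.034815 = 8.099415
  sinθ=0.142051, cosθ=0.989859
  F = (M+m)·ẍ + m·l·cosθ·θ̈ − m·l·sinθ·θ̇² = -11.951493 + 0.389847 − 0.000100 = -11.561747
step 1→2:
  ẍ = (ẋ'−ẋ)/dt = (1.524554212−1.348752355)/0.034815 = 5.049601
  θ̈ = (θ̇'−θ̇)/dt = (0.273499767−0.402432064)/0.034815 = -3.703355
  sinθ=0.146200, cosθ=0.989255
  F = (M+m)·ẍ + m·l·cosθ·θ̈ − m·l·sinθ·θ̇² = 9.341676 + -0.178144 − 0.001151 = 9.162381
step 2→3:
  ẍ = (ẋ'−ẋ)/dt = (1.671358241−1.524554212)/0.034815 = 4.216689
  θ̈ = (θ̇'−θ̇)/dt = (0.179644576−0.273499767)/0.034815 = -2.695826
  sinθ=0.160046, cosθ=0.987110
  F = (M+m)·ẍ + m·l·cosθ·θ̈ − m·l·sinθ·θ̇² = 7.800803 + -0.129397 − 0.000582 = 7.670824

F_0 = -11.561747 N
F_1 = 9.162381 N
F_2 = 7.670824 N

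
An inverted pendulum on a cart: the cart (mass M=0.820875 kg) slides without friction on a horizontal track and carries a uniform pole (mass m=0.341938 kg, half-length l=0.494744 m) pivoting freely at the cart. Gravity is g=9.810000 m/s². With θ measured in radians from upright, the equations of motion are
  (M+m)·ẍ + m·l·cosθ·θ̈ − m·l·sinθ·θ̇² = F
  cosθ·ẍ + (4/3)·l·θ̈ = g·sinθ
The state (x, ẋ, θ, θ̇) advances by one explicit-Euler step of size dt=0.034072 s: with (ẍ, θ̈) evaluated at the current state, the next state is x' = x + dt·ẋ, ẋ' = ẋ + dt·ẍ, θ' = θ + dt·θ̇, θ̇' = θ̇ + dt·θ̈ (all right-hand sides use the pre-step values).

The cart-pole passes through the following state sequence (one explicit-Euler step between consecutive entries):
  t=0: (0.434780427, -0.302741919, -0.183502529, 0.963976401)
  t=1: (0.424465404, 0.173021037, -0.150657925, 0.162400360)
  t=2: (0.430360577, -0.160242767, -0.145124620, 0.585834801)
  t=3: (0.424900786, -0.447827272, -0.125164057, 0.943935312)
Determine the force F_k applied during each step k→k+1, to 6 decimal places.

step 0→1:
  ẍ = (ẋ'−ẋ)/dt = (0.173021037−-0.302741919)/0.034072 = 13.963458
  θ̈ = (θ̇'−θ̇)/dt = (0.162400360−0.963976401)/0.034072 = -23.525946
  sinθ=-0.182474, cosθ=0.983211
  F = (M+m)·ẍ + m·l·cosθ·θ̈ − m·l·sinθ·θ̇² = 16.236891 + -3.913106 − -0.028686 = 12.352471
step 1→2:
  ẍ = (ẋ'−ẋ)/dt = (-0.160242767−0.173021037)/0.034072 = -9.781164
  θ̈ = (θ̇'−θ̇)/dt = (0.585834801−0.162400360)/0.034072 = 12.427637
  sinθ=-0.150089, cosθ=0.988673
  F = (M+m)·ẍ + m·l·cosθ·θ̈ − m·l·sinθ·θ̇² = -11.373664 + 2.078590 − -0.000670 = -9.294404
step 2→3:
  ẍ = (ẋ'−ẋ)/dt = (-0.447827272−-0.160242767)/0.034072 = -8.440494
  θ̈ = (θ̇'−θ̇)/dt = (0.943935312−0.585834801)/0.034072 = 10.510111
  sinθ=-0.144616, cosθ=0.989488
  F = (M+m)·ẍ + m·l·cosθ·θ̈ − m·l·sinθ·θ̇² = -9.814716 + 1.759323 − -0.008396 = -8.046996

F_0 = 12.352471 N
F_1 = -9.294404 N
F_2 = -8.046996 N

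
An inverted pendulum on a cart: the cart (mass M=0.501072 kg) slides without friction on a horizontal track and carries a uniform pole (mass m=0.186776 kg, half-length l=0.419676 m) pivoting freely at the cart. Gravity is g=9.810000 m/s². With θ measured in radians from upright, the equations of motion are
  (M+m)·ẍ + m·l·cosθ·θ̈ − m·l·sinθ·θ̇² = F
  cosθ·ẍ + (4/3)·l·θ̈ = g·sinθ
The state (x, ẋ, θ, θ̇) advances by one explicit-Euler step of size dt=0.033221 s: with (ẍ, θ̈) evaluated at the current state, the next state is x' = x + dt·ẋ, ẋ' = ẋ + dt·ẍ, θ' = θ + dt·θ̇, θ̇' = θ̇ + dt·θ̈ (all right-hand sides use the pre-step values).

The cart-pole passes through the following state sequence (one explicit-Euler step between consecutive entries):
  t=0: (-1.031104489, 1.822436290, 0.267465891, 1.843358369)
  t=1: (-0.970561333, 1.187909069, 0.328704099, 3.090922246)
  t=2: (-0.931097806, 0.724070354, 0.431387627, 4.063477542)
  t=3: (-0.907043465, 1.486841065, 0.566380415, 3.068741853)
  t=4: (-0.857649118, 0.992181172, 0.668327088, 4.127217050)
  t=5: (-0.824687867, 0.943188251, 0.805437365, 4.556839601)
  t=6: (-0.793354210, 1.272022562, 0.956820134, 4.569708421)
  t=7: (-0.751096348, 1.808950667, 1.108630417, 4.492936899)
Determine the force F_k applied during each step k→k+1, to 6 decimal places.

step 0→1:
  ẍ = (ẋ'−ẋ)/dt = (1.187909069−1.822436290)/0.033221 = -19.100184
  θ̈ = (θ̇'−θ̇)/dt = (3.090922246−1.843358369)/0.033221 = 37.553471
  sinθ=0.264288, cosθ=0.964444
  F = (M+m)·ẍ + m·l·cosθ·θ̈ − m·l·sinθ·θ̇² = -13.138024 + 2.838979 − 0.070394 = -10.369438
step 1→2:
  ẍ = (ẋ'−ẋ)/dt = (0.724070354−1.187909069)/0.033221 = -13.962214
  θ̈ = (θ̇'−θ̇)/dt = (4.063477542−3.090922246)/0.033221 = 29.275317
  sinθ=0.322817, cosθ=0.946461
  F = (M+m)·ẍ + m·l·cosθ·θ̈ − m·l·sinθ·θ̇² = -9.603881 + 2.171900 − 0.241751 = -7.673732
step 2→3:
  ẍ = (ẋ'−ẋ)/dt = (1.486841065−0.724070354)/0.033221 = 22.960498
  θ̈ = (θ̇'−θ̇)/dt = (3.068741853−4.063477542)/0.033221 = -29.942978
  sinθ=0.418132, cosθ=0.908386
  F = (M+m)·ẍ + m·l·cosθ·θ̈ − m·l·sinθ·θ̇² = 15.793333 + -2.132067 − 0.541183 = 13.120083
step 3→4:
  ẍ = (ẋ'−ẋ)/dt = (0.992181172−1.486841065)/0.033221 = -14.889976
  θ̈ = (θ̇'−θ̇)/dt = (4.127217050−3.068741853)/0.033221 = 31.861630
  sinθ=0.536581, cosθ=0.843849
  F = (M+m)·ẍ + m·l·cosθ·θ̈ − m·l·sinθ·θ̇² = -10.242040 + 2.107501 − 0.396088 = -8.530627
step 4→5:
  ẍ = (ẋ'−ẋ)/dt = (0.943188251−0.992181172)/0.033221 = -1.474758
  θ̈ = (θ̇'−θ̇)/dt = (4.556839601−4.127217050)/0.033221 = 12.932258
  sinθ=0.619674, cosθ=0.784859
  F = (M+m)·ẍ + m·l·cosθ·θ̈ − m·l·sinθ·θ̇² = -1.014409 + 0.795612 − 0.827395 = -1.046192
step 5→6:
  ẍ = (ẋ'−ẋ)/dt = (1.272022562−0.943188251)/0.033221 = 9.898387
  θ̈ = (θ̇'−θ̇)/dt = (4.569708421−4.556839601)/0.033221 = 0.387370
  sinθ=0.721134, cosθ=0.692796
  F = (M+m)·ẍ + m·l·cosθ·θ̈ − m·l·sinθ·θ̇² = 6.808586 + 0.021036 − 1.173758 = 5.655864
step 6→7:
  ẍ = (ẋ'−ẋ)/dt = (1.808950667−1.272022562)/0.033221 = 16.162310
  θ̈ = (θ̇'−θ̇)/dt = (4.492936899−4.569708421)/0.033221 = -2.310934
  sinθ=0.817364, cosθ=0.576122
  F = (M+m)·ẍ + m·l·cosθ·θ̈ − m·l·sinθ·θ̇² = 11.117213 + -0.104361 − 1.337912 = 9.674940

F_0 = -10.369438 N
F_1 = -7.673732 N
F_2 = 13.120083 N
F_3 = -8.530627 N
F_4 = -1.046192 N
F_5 = 5.655864 N
F_6 = 9.674940 N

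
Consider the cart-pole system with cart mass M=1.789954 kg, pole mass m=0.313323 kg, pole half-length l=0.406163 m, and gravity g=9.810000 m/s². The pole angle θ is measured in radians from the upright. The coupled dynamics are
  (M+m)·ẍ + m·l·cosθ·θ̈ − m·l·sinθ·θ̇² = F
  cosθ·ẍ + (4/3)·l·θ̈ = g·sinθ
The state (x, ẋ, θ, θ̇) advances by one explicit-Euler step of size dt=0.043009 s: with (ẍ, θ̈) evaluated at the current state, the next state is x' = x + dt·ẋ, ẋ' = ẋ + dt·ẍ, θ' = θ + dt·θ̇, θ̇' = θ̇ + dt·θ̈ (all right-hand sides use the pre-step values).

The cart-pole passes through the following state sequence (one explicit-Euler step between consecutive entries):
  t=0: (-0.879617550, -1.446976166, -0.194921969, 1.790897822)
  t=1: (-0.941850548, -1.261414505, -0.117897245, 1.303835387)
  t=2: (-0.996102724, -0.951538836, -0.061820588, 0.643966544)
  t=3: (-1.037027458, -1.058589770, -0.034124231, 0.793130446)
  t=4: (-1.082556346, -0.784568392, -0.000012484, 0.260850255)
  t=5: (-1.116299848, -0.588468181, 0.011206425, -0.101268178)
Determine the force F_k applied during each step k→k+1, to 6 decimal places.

F_0 = 7.739726 N
F_1 = 13.240408 N
F_2 = -4.791350 N
F_3 = 11.829191 N
F_4 = 8.518445 N

step 0→1:
  ẍ = (ẋ'−ẋ)/dt = (-1.261414505−-1.446976166)/0.043009 = 4.314484
  θ̈ = (θ̇'−θ̇)/dt = (1.303835387−1.790897822)/0.043009 = -11.324663
  sinθ=-0.193690, cosθ=0.981063
  F = (M+m)·ẍ + m·l·cosθ·θ̈ − m·l·sinθ·θ̇² = 9.074556 + -1.413887 − -0.079057 = 7.739726
step 1→2:
  ẍ = (ẋ'−ẋ)/dt = (-0.951538836−-1.261414505)/0.043009 = 7.204903
  θ̈ = (θ̇'−θ̇)/dt = (0.643966544−1.303835387)/0.043009 = -15.342576
  sinθ=-0.117624, cosθ=0.993058
  F = (M+m)·ẍ + m·l·cosθ·θ̈ − m·l·sinθ·θ̇² = 15.153907 + -1.938945 − -0.025447 = 13.240408
step 2→3:
  ẍ = (ẋ'−ẋ)/dt = (-1.058589770−-0.951538836)/0.043009 = -2.489036
  θ̈ = (θ̇'−θ̇)/dt = (0.793130446−0.643966544)/0.043009 = 3.468202
  sinθ=-0.061781, cosθ=0.998090
  F = (M+m)·ẍ + m·l·cosθ·θ̈ − m·l·sinθ·θ̇² = -5.235131 + 0.440521 − -0.003260 = -4.791350
step 3→4:
  ẍ = (ẋ'−ẋ)/dt = (-0.784568392−-1.058589770)/0.043009 = 6.371257
  θ̈ = (θ̇'−θ̇)/dt = (0.260850255−0.793130446)/0.043009 = -12.376019
  sinθ=-0.034118, cosθ=0.999418
  F = (M+m)·ẍ + m·l·cosθ·θ̈ − m·l·sinθ·θ̇² = 13.400518 + -1.574058 − -0.002731 = 11.829191
step 4→5:
  ẍ = (ẋ'−ẋ)/dt = (-0.588468181−-0.784568392)/0.043009 = 4.559516
  θ̈ = (θ̇'−θ̇)/dt = (-0.101268178−0.260850255)/0.043009 = -8.419597
  sinθ=-0.000012, cosθ=1.000000
  F = (M+m)·ẍ + m·l·cosθ·θ̈ − m·l·sinθ·θ̇² = 9.589925 + -1.071480 − -0.000000 = 8.518445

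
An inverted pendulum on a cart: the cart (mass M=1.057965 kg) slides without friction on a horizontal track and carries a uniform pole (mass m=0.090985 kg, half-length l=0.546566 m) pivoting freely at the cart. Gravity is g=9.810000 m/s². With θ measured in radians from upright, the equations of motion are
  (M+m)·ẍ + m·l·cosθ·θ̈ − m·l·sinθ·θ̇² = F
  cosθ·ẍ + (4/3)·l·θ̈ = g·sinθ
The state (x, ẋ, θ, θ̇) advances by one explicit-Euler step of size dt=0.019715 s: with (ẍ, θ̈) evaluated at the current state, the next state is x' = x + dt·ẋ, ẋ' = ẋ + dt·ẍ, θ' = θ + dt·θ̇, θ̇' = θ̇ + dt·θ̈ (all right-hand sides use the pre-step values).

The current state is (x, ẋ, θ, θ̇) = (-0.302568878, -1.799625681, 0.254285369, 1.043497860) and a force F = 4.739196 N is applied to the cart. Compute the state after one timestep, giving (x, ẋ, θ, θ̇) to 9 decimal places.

sinθ=0.251553822, cosθ=0.967843311
temp = (F + m·l·θ̇²·sinθ)/(M+m) = (4.739196 + 0.013621548)/1.148950 = 4.136661776
θ̈ = (g·sinθ − cosθ·temp)/(l·(4/3 − m·cos²θ/(M+m))) = -2.231724129
ẍ = temp − m·l·θ̈·cosθ/(M+m) = 4.230149986
Euler: x'=-0.302568878+0.019715·-1.799625681=-0.338048498, ẋ'=-1.799625681+0.019715·4.230149986=-1.716228274
       θ'=0.254285369+0.019715·1.043497860=0.274857929, θ̇'=1.043497860+0.019715·-2.231724129=0.999499419

(-0.338048498, -1.716228274, 0.274857929, 0.999499419)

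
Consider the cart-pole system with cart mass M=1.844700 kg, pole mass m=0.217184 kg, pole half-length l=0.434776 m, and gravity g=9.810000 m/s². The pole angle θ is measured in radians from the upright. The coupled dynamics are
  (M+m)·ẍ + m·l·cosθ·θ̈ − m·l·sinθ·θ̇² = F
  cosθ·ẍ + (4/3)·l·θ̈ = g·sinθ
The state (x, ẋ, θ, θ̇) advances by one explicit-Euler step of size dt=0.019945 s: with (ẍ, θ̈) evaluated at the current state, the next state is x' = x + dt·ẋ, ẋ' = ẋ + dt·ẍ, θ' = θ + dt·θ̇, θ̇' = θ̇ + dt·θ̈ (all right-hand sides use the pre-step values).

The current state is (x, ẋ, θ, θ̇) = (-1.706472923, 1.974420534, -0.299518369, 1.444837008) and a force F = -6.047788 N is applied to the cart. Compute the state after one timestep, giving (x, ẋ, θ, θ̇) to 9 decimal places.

(-1.667093105, 1.915462027, -0.270701095, 1.442425448)

sinθ=-0.295060053, cosθ=0.955478710
temp = (F + m·l·θ̇²·sinθ)/(M+m) = (-6.047788 + -0.058162293)/2.061884 = -2.961345203
θ̈ = (g·sinθ − cosθ·temp)/(l·(4/3 − m·cos²θ/(M+m))) = -0.120910515
ẍ = temp − m·l·θ̈·cosθ/(M+m) = -2.956054490
Euler: x'=-1.706472923+0.019945·1.974420534=-1.667093105, ẋ'=1.974420534+0.019945·-2.956054490=1.915462027
       θ'=-0.299518369+0.019945·1.444837008=-0.270701095, θ̇'=1.444837008+0.019945·-0.120910515=1.442425448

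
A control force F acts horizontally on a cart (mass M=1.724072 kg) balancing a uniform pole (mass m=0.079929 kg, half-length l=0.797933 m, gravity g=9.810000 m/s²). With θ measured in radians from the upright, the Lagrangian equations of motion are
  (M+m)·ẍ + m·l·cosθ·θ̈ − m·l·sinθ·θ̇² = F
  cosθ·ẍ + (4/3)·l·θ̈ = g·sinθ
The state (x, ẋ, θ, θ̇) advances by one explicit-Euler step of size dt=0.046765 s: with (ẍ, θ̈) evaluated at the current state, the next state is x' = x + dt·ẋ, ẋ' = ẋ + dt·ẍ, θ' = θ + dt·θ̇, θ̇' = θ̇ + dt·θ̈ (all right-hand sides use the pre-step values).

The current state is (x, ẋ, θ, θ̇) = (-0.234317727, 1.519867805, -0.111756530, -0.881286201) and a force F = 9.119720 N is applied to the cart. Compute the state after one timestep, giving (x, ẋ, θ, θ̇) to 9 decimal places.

sinθ=-0.111524044, cosθ=0.993761736
temp = (F + m·l·θ̇²·sinθ)/(M+m) = (9.119720 + -0.005524249)/1.804001 = 5.052212139
θ̈ = (g·sinθ − cosθ·temp)/(l·(4/3 − m·cos²θ/(M+m))) = -5.942434687
ẍ = temp − m·l·θ̈·cosθ/(M+m) = 5.260988210
Euler: x'=-0.234317727+0.046765·1.519867805=-0.163241109, ẋ'=1.519867805+0.046765·5.260988210=1.765897919
       θ'=-0.111756530+0.046765·-0.881286201=-0.152969879, θ̇'=-0.881286201+0.046765·-5.942434687=-1.159184159

(-0.163241109, 1.765897919, -0.152969879, -1.159184159)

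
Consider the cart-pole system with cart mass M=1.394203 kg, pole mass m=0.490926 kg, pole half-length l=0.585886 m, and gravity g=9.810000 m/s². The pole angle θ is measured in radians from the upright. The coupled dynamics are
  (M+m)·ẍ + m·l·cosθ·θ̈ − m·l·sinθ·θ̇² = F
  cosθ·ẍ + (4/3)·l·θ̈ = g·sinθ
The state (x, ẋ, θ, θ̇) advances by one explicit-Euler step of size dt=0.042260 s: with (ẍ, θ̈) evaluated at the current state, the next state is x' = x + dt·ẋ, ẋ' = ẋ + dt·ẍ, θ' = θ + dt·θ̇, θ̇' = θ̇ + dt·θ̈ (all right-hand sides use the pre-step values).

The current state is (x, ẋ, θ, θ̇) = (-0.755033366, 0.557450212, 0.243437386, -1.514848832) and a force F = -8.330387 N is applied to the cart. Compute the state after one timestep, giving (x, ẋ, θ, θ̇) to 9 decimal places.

sinθ=0.241040079, cosθ=0.970515162
temp = (F + m·l·θ̇²·sinθ)/(M+m) = (-8.330387 + 0.159095175)/1.885129 = -4.334606186
θ̈ = (g·sinθ − cosθ·temp)/(l·(4/3 − m·cos²θ/(M+m))) = 10.308579284
ẍ = temp − m·l·θ̈·cosθ/(M+m) = -5.861079512
Euler: x'=-0.755033366+0.042260·0.557450212=-0.731475520, ẋ'=0.557450212+0.042260·-5.861079512=0.309760992
       θ'=0.243437386+0.042260·-1.514848832=0.179419874, θ̇'=-1.514848832+0.042260·10.308579284=-1.079208271

(-0.731475520, 0.309760992, 0.179419874, -1.079208271)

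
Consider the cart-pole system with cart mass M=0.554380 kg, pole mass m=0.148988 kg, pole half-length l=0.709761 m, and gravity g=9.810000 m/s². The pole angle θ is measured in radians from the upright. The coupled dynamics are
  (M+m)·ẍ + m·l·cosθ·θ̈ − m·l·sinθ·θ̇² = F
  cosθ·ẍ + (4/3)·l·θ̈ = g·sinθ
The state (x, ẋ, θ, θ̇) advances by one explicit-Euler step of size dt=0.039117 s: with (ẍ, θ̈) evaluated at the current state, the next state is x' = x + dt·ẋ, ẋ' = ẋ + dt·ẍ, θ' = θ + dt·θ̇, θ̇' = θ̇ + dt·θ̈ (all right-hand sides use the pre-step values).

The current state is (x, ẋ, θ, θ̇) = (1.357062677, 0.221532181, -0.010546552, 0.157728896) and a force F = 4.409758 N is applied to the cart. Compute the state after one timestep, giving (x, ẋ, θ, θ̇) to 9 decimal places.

sinθ=-0.010546356, cosθ=0.999944386
temp = (F + m·l·θ̇²·sinθ)/(M+m) = (4.409758 + -0.000027745)/0.703368 = 6.269449641
θ̈ = (g·sinθ − cosθ·temp)/(l·(4/3 − m·cos²θ/(M+m))) = -8.005502754
ẍ = temp − m·l·θ̈·cosθ/(M+m) = 7.472947366
Euler: x'=1.357062677+0.039117·0.221532181=1.365728351, ẋ'=0.221532181+0.039117·7.472947366=0.513851463
       θ'=-0.010546552+0.039117·0.157728896=-0.004376671, θ̇'=0.157728896+0.039117·-8.005502754=-0.155422355

(1.365728351, 0.513851463, -0.004376671, -0.155422355)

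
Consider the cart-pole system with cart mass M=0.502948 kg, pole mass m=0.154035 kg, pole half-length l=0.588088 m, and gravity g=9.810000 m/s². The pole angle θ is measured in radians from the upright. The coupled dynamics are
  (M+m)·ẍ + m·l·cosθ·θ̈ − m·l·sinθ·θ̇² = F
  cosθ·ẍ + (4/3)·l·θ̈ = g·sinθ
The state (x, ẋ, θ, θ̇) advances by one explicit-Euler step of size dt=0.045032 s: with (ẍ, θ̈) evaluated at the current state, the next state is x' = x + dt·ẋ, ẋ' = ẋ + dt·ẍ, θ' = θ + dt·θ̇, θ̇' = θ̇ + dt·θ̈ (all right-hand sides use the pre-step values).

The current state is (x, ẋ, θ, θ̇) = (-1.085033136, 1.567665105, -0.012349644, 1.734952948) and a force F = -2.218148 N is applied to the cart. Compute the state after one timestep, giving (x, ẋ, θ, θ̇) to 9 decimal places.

sinθ=-0.012349330, cosθ=0.999923744
temp = (F + m·l·θ̇²·sinθ)/(M+m) = (-2.218148 + -0.003367290)/0.656983 = -3.381389305
θ̈ = (g·sinθ − cosθ·temp)/(l·(4/3 − m·cos²θ/(M+m))) = 5.044413891
ẍ = temp − m·l·θ̈·cosθ/(M+m) = -4.076870182
Euler: x'=-1.085033136+0.045032·1.567665105=-1.014438041, ẋ'=1.567665105+0.045032·-4.076870182=1.384075487
       θ'=-0.012349644+0.045032·1.734952948=0.065778757, θ̇'=1.734952948+0.045032·5.044413891=1.962112994

(-1.014438041, 1.384075487, 0.065778757, 1.962112994)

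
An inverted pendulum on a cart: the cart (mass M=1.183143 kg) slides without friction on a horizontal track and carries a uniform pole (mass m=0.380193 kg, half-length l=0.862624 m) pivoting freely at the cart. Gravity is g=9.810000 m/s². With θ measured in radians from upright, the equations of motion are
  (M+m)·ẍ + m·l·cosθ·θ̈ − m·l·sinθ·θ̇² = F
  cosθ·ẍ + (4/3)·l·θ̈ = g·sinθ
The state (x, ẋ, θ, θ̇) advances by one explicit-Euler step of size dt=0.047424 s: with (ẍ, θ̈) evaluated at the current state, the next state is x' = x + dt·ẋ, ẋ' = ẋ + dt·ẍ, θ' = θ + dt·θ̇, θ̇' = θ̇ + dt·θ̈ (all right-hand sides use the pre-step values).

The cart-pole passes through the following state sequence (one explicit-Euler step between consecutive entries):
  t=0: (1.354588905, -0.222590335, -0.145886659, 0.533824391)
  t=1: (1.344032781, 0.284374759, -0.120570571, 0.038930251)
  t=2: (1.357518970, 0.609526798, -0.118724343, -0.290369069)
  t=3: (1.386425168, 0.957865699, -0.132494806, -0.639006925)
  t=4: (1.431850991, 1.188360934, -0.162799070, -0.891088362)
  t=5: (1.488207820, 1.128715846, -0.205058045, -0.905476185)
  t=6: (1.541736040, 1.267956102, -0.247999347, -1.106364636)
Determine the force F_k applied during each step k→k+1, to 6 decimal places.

F_0 = 13.339616 N
F_1 = 8.457966 N
F_2 = 9.092241 N
F_3 = 5.887980 N
F_4 = -2.022181 N
F_5 = 3.284669 N

step 0→1:
  ẍ = (ẋ'−ẋ)/dt = (0.284374759−-0.222590335)/0.047424 = 10.690053
  θ̈ = (θ̇'−θ̇)/dt = (0.038930251−0.533824391)/0.047424 = -10.435521
  sinθ=-0.145370, cosθ=0.989377
  F = (M+m)·ẍ + m·l·cosθ·θ̈ − m·l·sinθ·θ̇² = 16.712145 + -3.386116 − -0.013586 = 13.339616
step 1→2:
  ẍ = (ẋ'−ẋ)/dt = (0.609526798−0.284374759)/0.047424 = 6.856276
  θ̈ = (θ̇'−θ̇)/dt = (-0.290369069−0.038930251)/0.047424 = -6.943727
  sinθ=-0.120279, cosθ=0.992740
  F = (M+m)·ẍ + m·l·cosθ·θ̈ − m·l·sinθ·θ̇² = 10.718663 + -2.260757 − -0.000060 = 8.457966
step 2→3:
  ẍ = (ẋ'−ẋ)/dt = (0.957865699−0.609526798)/0.047424 = 7.345203
  θ̈ = (θ̇'−θ̇)/dt = (-0.639006925−-0.290369069)/0.047424 = -7.351507
  sinθ=-0.118446, cosθ=0.992961
  F = (M+m)·ẍ + m·l·cosθ·θ̈ − m·l·sinθ·θ̇² = 11.483020 + -2.394054 − -0.003275 = 9.092241
step 3→4:
  ẍ = (ẋ'−ẋ)/dt = (1.188360934−0.957865699)/0.047424 = 4.860308
  θ̈ = (θ̇'−θ̇)/dt = (-0.891088362−-0.639006925)/0.047424 = -5.315482
  sinθ=-0.132107, cosθ=0.991235
  F = (M+m)·ẍ + m·l·cosθ·θ̈ − m·l·sinθ·θ̇² = 7.598294 + -1.728006 − -0.017691 = 5.887980
step 4→5:
  ẍ = (ẋ'−ẋ)/dt = (1.128715846−1.188360934)/0.047424 = -1.257698
  θ̈ = (θ̇'−θ̇)/dt = (-0.905476185−-0.891088362)/0.047424 = -0.303387
  sinθ=-0.162081, cosθ=0.986777
  F = (M+m)·ẍ + m·l·cosθ·θ̈ − m·l·sinθ·θ̇² = -1.966205 + -0.098184 − -0.042208 = -2.022181
step 5→6:
  ẍ = (ẋ'−ẋ)/dt = (1.267956102−1.128715846)/0.047424 = 2.936072
  θ̈ = (θ̇'−θ̇)/dt = (-1.106364636−-0.905476185)/0.047424 = -4.236008
  sinθ=-0.203624, cosθ=0.979049
  F = (M+m)·ẍ + m·l·cosθ·θ̈ − m·l·sinθ·θ̇² = 4.590066 + -1.360150 − -0.054753 = 3.284669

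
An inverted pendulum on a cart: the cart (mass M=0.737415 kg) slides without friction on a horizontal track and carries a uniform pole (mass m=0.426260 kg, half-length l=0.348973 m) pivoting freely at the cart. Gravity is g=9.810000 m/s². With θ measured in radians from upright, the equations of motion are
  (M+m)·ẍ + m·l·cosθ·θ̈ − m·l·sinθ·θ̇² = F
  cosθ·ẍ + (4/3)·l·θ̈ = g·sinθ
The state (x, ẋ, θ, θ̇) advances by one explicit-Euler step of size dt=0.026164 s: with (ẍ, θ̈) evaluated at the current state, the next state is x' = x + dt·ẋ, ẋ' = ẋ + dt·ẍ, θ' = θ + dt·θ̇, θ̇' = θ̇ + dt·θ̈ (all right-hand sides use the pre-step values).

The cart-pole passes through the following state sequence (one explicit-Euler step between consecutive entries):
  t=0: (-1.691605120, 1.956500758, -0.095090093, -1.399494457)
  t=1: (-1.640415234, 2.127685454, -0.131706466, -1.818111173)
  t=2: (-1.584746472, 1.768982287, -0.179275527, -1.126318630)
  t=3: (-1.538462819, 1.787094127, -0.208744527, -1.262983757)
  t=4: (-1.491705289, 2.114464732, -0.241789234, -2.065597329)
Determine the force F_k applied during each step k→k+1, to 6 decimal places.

F_0 = 5.272047 N
F_1 = -11.990111 N
F_2 = 0.074650 N
F_3 = 10.145235 N

step 0→1:
  ẍ = (ẋ'−ẋ)/dt = (2.127685454−1.956500758)/0.026164 = 6.542757
  θ̈ = (θ̇'−θ̇)/dt = (-1.818111173−-1.399494457)/0.026164 = -15.999722
  sinθ=-0.094947, cosθ=0.995482
  F = (M+m)·ẍ + m·l·cosθ·θ̈ − m·l·sinθ·θ̇² = 7.613643 + -2.369258 − -0.027662 = 5.272047
step 1→2:
  ẍ = (ẋ'−ẋ)/dt = (1.768982287−2.127685454)/0.026164 = -13.709798
  θ̈ = (θ̇'−θ̇)/dt = (-1.126318630−-1.818111173)/0.026164 = 26.440626
  sinθ=-0.131326, cosθ=0.991339
  F = (M+m)·ẍ + m·l·cosθ·θ̈ − m·l·sinθ·θ̇² = -15.953750 + 3.899065 − -0.064574 = -11.990111
step 2→3:
  ẍ = (ẋ'−ẋ)/dt = (1.787094127−1.768982287)/0.026164 = 0.692243
  θ̈ = (θ̇'−θ̇)/dt = (-1.262983757−-1.126318630)/0.026164 = -5.223403
  sinθ=-0.178317, cosθ=0.983973
  F = (M+m)·ẍ + m·l·cosθ·θ̈ − m·l·sinθ·θ̇² = 0.805546 + -0.764545 − -0.033650 = 0.074650
step 3→4:
  ẍ = (ẋ'−ẋ)/dt = (2.114464732−1.787094127)/0.026164 = 12.512254
  θ̈ = (θ̇'−θ̇)/dt = (-2.065597329−-1.262983757)/0.026164 = -30.676256
  sinθ=-0.207232, cosθ=0.978292
  F = (M+m)·ẍ + m·l·cosθ·θ̈ − m·l·sinθ·θ̇² = 14.560197 + -4.464134 − -0.049172 = 10.145235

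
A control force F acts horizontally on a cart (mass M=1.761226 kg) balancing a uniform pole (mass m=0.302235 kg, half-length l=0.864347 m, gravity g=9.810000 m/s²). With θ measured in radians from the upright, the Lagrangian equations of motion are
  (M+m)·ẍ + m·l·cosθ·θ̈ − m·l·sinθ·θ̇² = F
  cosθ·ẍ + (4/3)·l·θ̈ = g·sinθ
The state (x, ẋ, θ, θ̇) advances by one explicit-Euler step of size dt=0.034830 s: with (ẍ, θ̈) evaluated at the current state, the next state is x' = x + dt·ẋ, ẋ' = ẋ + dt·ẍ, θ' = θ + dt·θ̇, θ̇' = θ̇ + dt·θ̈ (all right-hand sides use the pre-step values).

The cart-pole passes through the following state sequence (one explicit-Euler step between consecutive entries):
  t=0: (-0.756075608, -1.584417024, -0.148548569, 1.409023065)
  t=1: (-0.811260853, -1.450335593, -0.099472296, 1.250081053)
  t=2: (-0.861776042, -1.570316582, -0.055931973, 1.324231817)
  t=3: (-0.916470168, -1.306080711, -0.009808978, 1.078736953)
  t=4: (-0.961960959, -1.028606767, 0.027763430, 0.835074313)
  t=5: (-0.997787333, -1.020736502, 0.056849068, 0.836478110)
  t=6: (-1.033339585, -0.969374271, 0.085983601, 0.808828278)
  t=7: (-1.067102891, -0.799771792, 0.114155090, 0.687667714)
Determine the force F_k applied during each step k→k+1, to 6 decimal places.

step 0→1:
  ẍ = (ẋ'−ẋ)/dt = (-1.450335593−-1.584417024)/0.034830 = 3.849596
  θ̈ = (θ̇'−θ̇)/dt = (1.250081053−1.409023065)/0.034830 = -4.563365
  sinθ=-0.148003, cosθ=0.988987
  F = (M+m)·ẍ + m·l·cosθ·θ̈ − m·l·sinθ·θ̇² = 7.943491 + -1.178986 − -0.076761 = 6.841266
step 1→2:
  ẍ = (ẋ'−ẋ)/dt = (-1.570316582−-1.450335593)/0.034830 = -3.444760
  θ̈ = (θ̇'−θ̇)/dt = (1.324231817−1.250081053)/0.034830 = 2.128934
  sinθ=-0.099308, cosθ=0.995057
  F = (M+m)·ẍ + m·l·cosθ·θ̈ − m·l·sinθ·θ̇² = -7.108128 + 0.553405 − -0.040541 = -6.514182
step 2→3:
  ẍ = (ẋ'−ẋ)/dt = (-1.306080711−-1.570316582)/0.034830 = 7.586445
  θ̈ = (θ̇'−θ̇)/dt = (1.078736953−1.324231817)/0.034830 = -7.048374
  sinθ=-0.055903, cosθ=0.998436
  F = (M+m)·ẍ + m·l·cosθ·θ̈ − m·l·sinθ·θ̇² = 15.654333 + -1.838409 − -0.025609 = 13.841533
step 3→4:
  ẍ = (ẋ'−ẋ)/dt = (-1.028606767−-1.306080711)/0.034830 = 7.966522
  θ̈ = (θ̇'−θ̇)/dt = (0.835074313−1.078736953)/0.034830 = -6.995769
  sinθ=-0.009809, cosθ=0.999952
  F = (M+m)·ẍ + m·l·cosθ·θ̈ − m·l·sinθ·θ̇² = 16.438606 + -1.827458 − -0.002982 = 14.614130
step 4→5:
  ẍ = (ẋ'−ẋ)/dt = (-1.020736502−-1.028606767)/0.034830 = 0.225962
  θ̈ = (θ̇'−θ̇)/dt = (0.836478110−0.835074313)/0.034830 = 0.040304
  sinθ=0.027760, cosθ=0.999615
  F = (M+m)·ẍ + m·l·cosθ·θ̈ − m·l·sinθ·θ̇² = 0.466264 + 0.010525 − 0.005057 = 0.471732
step 5→6:
  ẍ = (ẋ'−ẋ)/dt = (-0.969374271−-1.020736502)/0.034830 = 1.474655
  θ̈ = (θ̇'−θ̇)/dt = (0.808828278−0.836478110)/0.034830 = -0.793851
  sinθ=0.056818, cosθ=0.998385
  F = (M+m)·ẍ + m·l·cosθ·θ̈ − m·l·sinθ·θ̇² = 3.042893 + -0.207047 − 0.010386 = 2.825460
step 6→7:
  ẍ = (ẋ'−ẋ)/dt = (-0.799771792−-0.969374271)/0.034830 = 4.869437
  θ̈ = (θ̇'−θ̇)/dt = (0.687667714−0.808828278)/0.034830 = -3.478627
  sinθ=0.085878, cosθ=0.996306
  F = (M+m)·ẍ + m·l·cosθ·θ̈ − m·l·sinθ·θ̇² = 10.047893 + -0.905385 − 0.014677 = 9.127831

F_0 = 6.841266 N
F_1 = -6.514182 N
F_2 = 13.841533 N
F_3 = 14.614130 N
F_4 = 0.471732 N
F_5 = 2.825460 N
F_6 = 9.127831 N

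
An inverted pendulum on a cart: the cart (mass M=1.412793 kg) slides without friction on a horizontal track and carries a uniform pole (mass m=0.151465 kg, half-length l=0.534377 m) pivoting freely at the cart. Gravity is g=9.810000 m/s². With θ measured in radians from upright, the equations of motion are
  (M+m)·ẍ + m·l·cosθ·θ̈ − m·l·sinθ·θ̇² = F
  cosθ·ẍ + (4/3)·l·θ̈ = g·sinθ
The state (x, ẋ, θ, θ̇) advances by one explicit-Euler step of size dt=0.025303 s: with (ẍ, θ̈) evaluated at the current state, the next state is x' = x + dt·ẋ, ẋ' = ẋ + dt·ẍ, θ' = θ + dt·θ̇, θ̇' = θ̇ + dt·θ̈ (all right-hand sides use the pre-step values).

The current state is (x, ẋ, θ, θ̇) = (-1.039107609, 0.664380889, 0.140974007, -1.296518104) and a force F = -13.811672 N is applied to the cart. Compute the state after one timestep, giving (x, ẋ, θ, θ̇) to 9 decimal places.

(-1.022296779, 0.421476877, 0.108168209, -0.910033334)

sinθ=0.140507526, cosθ=0.990079611
temp = (F + m·l·θ̇²·sinθ)/(M+m) = (-13.811672 + 0.019116871)/1.564258 = -8.817314746
θ̈ = (g·sinθ − cosθ·temp)/(l·(4/3 − m·cos²θ/(M+m))) = 15.274266692
ẍ = temp − m·l·θ̈·cosθ/(M+m) = -9.599810785
Euler: x'=-1.039107609+0.025303·0.664380889=-1.022296779, ẋ'=0.664380889+0.025303·-9.599810785=0.421476877
       θ'=0.140974007+0.025303·-1.296518104=0.108168209, θ̇'=-1.296518104+0.025303·15.274266692=-0.910033334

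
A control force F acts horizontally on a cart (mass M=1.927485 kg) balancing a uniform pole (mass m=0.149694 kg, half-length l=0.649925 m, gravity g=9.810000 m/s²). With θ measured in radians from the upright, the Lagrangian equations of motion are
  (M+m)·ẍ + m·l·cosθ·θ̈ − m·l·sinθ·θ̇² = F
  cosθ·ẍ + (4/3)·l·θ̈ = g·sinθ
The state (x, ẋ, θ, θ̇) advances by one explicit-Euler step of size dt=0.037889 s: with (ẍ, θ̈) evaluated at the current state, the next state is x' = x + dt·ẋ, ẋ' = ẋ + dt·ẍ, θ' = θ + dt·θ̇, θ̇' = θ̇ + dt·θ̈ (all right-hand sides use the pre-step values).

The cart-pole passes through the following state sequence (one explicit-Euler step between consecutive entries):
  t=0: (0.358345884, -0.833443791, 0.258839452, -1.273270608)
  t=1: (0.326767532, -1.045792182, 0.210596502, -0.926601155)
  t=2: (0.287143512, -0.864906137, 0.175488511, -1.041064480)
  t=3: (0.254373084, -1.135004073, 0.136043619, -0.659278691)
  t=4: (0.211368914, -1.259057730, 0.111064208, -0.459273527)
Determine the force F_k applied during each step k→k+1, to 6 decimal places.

step 0→1:
  ẍ = (ẋ'−ẋ)/dt = (-1.045792182−-0.833443791)/0.037889 = -5.604487
  θ̈ = (θ̇'−θ̇)/dt = (-0.926601155−-1.273270608)/0.037889 = 9.149607
  sinθ=0.255959, cosθ=0.966688
  F = (M+m)·ẍ + m·l·cosθ·θ̈ − m·l·sinθ·θ̇² = -11.641522 + 0.860511 − 0.040372 = -10.821383
step 1→2:
  ẍ = (ẋ'−ẋ)/dt = (-0.864906137−-1.045792182)/0.037889 = 4.774104
  θ̈ = (θ̇'−θ̇)/dt = (-1.041064480−-0.926601155)/0.037889 = -3.021017
  sinθ=0.209043, cosθ=0.977906
  F = (M+m)·ẍ + m·l·cosθ·θ̈ − m·l·sinθ·θ̇² = 9.916670 + -0.287421 − 0.017462 = 9.611787
step 2→3:
  ẍ = (ẋ'−ẋ)/dt = (-1.135004073−-0.864906137)/0.037889 = -7.128664
  θ̈ = (θ̇'−θ̇)/dt = (-0.659278691−-1.041064480)/0.037889 = 10.076428
  sinθ=0.174589, cosθ=0.984641
  F = (M+m)·ẍ + m·l·cosθ·θ̈ − m·l·sinθ·θ̇² = -14.807510 + 0.965278 − 0.018409 = -13.860642
step 3→4:
  ẍ = (ẋ'−ẋ)/dt = (-1.259057730−-1.135004073)/0.037889 = -3.274134
  θ̈ = (θ̇'−θ̇)/dt = (-0.459273527−-0.659278691)/0.037889 = 5.278713
  sinθ=0.135624, cosθ=0.990760
  F = (M+m)·ẍ + m·l·cosθ·θ̈ − m·l·sinθ·θ̇² = -6.800962 + 0.508820 − 0.005735 = -6.297877

F_0 = -10.821383 N
F_1 = 9.611787 N
F_2 = -13.860642 N
F_3 = -6.297877 N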